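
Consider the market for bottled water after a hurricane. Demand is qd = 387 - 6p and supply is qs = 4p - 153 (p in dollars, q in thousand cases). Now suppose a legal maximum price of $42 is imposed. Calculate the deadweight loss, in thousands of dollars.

480

Setting quantity demanded equal to quantity supplied, 387 - 6p = 4p - 153, gives p* = 54 and q* = 63.
The ceiling of 42 is below the equilibrium price 54, so it binds.
At p = 42: qd = 387 - 6·42 = 135 and qs = 4·42 - 153 = 15.
Quantity traded falls to 15. At q = 15 the demand price is (387 - 15)/6 = 62 and the supply price is (153 + 15)/4 = 42.
Deadweight loss = ½ · (62 - 42) · (63 - 15) = ½ · 20 · 48 = 480.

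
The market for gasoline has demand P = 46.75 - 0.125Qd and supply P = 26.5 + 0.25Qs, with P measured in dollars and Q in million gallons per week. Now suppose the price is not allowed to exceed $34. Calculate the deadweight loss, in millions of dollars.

Rearranging demand gives Qd = 374 - 8P; rearranging supply gives Qs = 4P - 106. Without the control the market clears where 374 - 8P = 4P - 106, i.e. P* = 40 and Q* = 54.
Since 34 < 40, the ceiling is binding.
At P = 34: Qd = 374 - 8·34 = 102 and Qs = 4·34 - 106 = 30.
Quantity traded falls to 30. At Q = 30 the demand price is (374 - 30)/8 = 43 and the supply price is (106 + 30)/4 = 34.
Deadweight loss = ½ · (43 - 34) · (54 - 30) = ½ · 9 · 24 = 108.

108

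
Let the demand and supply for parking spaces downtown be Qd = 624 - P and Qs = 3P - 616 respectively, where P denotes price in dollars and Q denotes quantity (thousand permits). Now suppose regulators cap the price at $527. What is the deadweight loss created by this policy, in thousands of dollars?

Without the control the market clears where 624 - P = 3P - 616, i.e. P* = 310 and Q* = 314.
The ceiling of 527 is above the equilibrium price 310, so it is not binding; the market clears at P* = 310, Q* = 314.
Since the control does not bind, no trades are prevented and deadweight loss is zero.

0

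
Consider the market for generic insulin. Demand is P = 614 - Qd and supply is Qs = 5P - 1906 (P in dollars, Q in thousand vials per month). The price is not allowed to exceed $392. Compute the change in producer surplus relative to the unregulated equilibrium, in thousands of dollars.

Rearranging demand gives Qd = 614 - P. Equilibrium: 614 - P = 5P - 1906, so 2520 = 6P and P* = 420, Q* = 194.
Since 392 < 420, the ceiling is binding.
At P = 392: Qd = 614 - 392 = 222 and Qs = 5·392 - 1906 = 54.
Producer surplus without the control is ½ · (420 - 381.2) · 194 = 3763.6.
With the ceiling, producers sell 54 units at 392, so PS = ½ · (392 - 381.2) · 54 = 291.6.
Change in producer surplus = 291.6 - 3763.6 = -3472.

-3472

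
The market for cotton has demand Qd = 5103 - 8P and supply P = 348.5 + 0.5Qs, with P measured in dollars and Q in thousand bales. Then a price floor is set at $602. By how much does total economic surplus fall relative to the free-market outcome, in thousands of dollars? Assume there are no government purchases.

Rearranging supply gives Qs = 2P - 697. Setting quantity demanded equal to quantity supplied, 5103 - 8P = 2P - 697, gives P* = 580 and Q* = 463.
Because the floor (602) lies above the market-clearing price, it is binding.
At P = 602: Qd = 5103 - 8·602 = 287 and Qs = 2·602 - 697 = 507.
Quantity traded falls to 287. At Q = 287 the demand price is (5103 - 287)/8 = 602 and the supply price is (697 + 287)/2 = 492.
Deadweight loss = ½ · (602 - 492) · (463 - 287) = ½ · 110 · 176 = 9680.

9680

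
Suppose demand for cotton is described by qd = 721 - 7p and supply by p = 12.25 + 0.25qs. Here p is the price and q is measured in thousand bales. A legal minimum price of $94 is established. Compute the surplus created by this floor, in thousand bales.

Rearranging supply gives qs = 4p - 49. Setting quantity demanded equal to quantity supplied, 721 - 7p = 4p - 49, gives p* = 70 and q* = 231.
Because the floor (94) lies above the market-clearing price, it is binding.
At p = 94: qd = 721 - 7·94 = 63 and qs = 4·94 - 49 = 327.
Surplus = qs - qd = 327 - 63 = 264.

264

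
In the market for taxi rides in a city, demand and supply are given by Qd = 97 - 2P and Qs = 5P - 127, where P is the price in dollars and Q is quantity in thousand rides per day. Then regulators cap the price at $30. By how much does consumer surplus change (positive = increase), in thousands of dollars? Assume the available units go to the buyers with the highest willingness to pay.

In a free market, 97 - 2P = 5P - 127 gives the equilibrium P* = 32, Q* = 33.
Since 30 < 32, the ceiling is binding.
At P = 30: Qd = 97 - 2·30 = 37 and Qs = 5·30 - 127 = 23.
Consumer surplus without the control is ½ · (48.5 - 32) · 33 = 272.25.
With the ceiling, 23 units are sold at 30 (assume they go to the highest-value buyers). The demand price at Q = 23 is 37, so CS = ½ · [(48.5 - 30) + (37 - 30)] · 23 = 293.25.
Change in consumer surplus = 293.25 - 272.25 = 21.

21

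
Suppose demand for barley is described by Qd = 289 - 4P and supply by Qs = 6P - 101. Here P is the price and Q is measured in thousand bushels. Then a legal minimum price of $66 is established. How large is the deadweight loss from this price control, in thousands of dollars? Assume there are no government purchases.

Without the control the market clears where 289 - 4P = 6P - 101, i.e. P* = 39 and Q* = 133.
The floor of 66 is above the equilibrium price 39, so it binds.
At P = 66: Qd = 289 - 4·66 = 25 and Qs = 6·66 - 101 = 295.
Quantity traded falls to 25. At Q = 25 the demand price is (289 - 25)/4 = 66 and the supply price is (101 + 25)/6 = 21.
Deadweight loss = ½ · (66 - 21) · (133 - 25) = ½ · 45 · 108 = 2430.

2430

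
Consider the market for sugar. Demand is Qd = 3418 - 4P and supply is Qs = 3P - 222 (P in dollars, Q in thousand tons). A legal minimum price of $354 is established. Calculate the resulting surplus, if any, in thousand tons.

0

Setting quantity demanded equal to quantity supplied, 3418 - 4P = 3P - 222, gives P* = 520 and Q* = 1338.
The floor of 354 is below the equilibrium price 520, so it is not binding; the market clears at P* = 520, Q* = 1338.
Since the control does not bind, there is no surplus.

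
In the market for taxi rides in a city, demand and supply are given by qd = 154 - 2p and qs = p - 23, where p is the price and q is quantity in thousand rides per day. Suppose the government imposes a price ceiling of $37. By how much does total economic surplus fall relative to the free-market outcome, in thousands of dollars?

363

Without the control the market clears where 154 - 2p = p - 23, i.e. p* = 59 and q* = 36.
Because the ceiling (37) lies below the market-clearing price, it is binding.
At p = 37: qd = 154 - 2·37 = 80 and qs = 37 - 23 = 14.
Quantity traded falls to 14. At q = 14 the demand price is (154 - 14)/2 = 70 and the supply price is 23 + 14 = 37.
Deadweight loss = ½ · (70 - 37) · (36 - 14) = ½ · 33 · 22 = 363.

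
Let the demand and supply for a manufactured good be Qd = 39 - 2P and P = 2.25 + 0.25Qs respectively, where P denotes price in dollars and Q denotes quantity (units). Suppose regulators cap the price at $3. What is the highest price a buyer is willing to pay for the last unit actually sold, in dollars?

18

Rearranging supply gives Qs = 4P - 9. Equilibrium: 39 - 2P = 4P - 9, so 48 = 6P and P* = 8, Q* = 23.
Since 3 < 8, the ceiling is binding.
At P = 3: Qd = 39 - 2·3 = 33 and Qs = 4·3 - 9 = 3.
Only 3 units reach the market. On the demand curve, the marginal buyer's willingness to pay at Q = 3 is (39 - 3)/2 = 18.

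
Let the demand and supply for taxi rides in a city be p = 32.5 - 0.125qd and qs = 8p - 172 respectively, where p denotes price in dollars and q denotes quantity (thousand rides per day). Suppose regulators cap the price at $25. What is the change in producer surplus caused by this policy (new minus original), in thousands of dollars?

-72

Rearranging demand gives qd = 260 - 8p. Without the control the market clears where 260 - 8p = 8p - 172, i.e. p* = 27 and q* = 44.
Since 25 < 27, the ceiling is binding.
At p = 25: qd = 260 - 8·25 = 60 and qs = 8·25 - 172 = 28.
Producer surplus without the control is ½ · (27 - 21.5) · 44 = 121.
With the ceiling, producers sell 28 units at 25, so PS = ½ · (25 - 21.5) · 28 = 49.
Change in producer surplus = 49 - 121 = -72.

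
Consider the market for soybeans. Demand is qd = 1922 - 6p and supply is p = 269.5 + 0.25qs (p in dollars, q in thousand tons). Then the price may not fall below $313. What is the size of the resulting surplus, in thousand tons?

Rearranging supply gives qs = 4p - 1078. Setting quantity demanded equal to quantity supplied, 1922 - 6p = 4p - 1078, gives p* = 300 and q* = 122.
Since 313 > 300, the floor is binding.
At p = 313: qd = 1922 - 6·313 = 44 and qs = 4·313 - 1078 = 174.
Surplus = qs - qd = 174 - 44 = 130.

130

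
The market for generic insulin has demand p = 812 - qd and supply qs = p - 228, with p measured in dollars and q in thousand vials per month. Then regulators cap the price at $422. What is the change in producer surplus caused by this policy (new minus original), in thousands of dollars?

-23814

Rearranging demand gives qd = 812 - p. In a free market, 812 - p = p - 228 gives the equilibrium p* = 520, q* = 292.
Since 422 < 520, the ceiling is binding.
At p = 422: qd = 812 - 422 = 390 and qs = 422 - 228 = 194.
Producer surplus without the control is ½ · (520 - 228) · 292 = 42632.
With the ceiling, producers sell 194 units at 422, so PS = ½ · (422 - 228) · 194 = 18818.
Change in producer surplus = 18818 - 42632 = -23814.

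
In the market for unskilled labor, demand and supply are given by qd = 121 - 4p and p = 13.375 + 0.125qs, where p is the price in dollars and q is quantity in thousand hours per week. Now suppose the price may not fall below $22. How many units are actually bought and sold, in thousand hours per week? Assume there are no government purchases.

Rearranging supply gives qs = 8p - 107. Without the control the market clears where 121 - 4p = 8p - 107, i.e. p* = 19 and q* = 45.
Since 22 > 19, the floor is binding.
At p = 22: qd = 121 - 4·22 = 33 and qs = 8·22 - 107 = 69.
The quantity actually transacted is the short side, demand: 33.

33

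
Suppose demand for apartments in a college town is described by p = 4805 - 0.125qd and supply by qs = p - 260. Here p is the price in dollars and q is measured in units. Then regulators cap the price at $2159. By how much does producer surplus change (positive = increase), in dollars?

Rearranging demand gives qd = 38440 - 8p. Equilibrium: 38440 - 8p = p - 260, so 38700 = 9p and p* = 4300, q* = 4040.
Because the ceiling (2159) lies below the market-clearing price, it is binding.
At p = 2159: qd = 38440 - 8·2159 = 21168 and qs = 2159 - 260 = 1899.
Producer surplus without the control is ½ · (4300 - 260) · 4040 = 8160800.
With the ceiling, producers sell 1899 units at 2159, so PS = ½ · (2159 - 260) · 1899 = 1803100.5.
Change in producer surplus = 1803100.5 - 8160800 = -6357699.5.

-6357699.5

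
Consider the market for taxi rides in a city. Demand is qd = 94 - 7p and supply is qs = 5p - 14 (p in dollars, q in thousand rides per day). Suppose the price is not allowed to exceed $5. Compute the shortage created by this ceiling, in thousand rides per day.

48

Equilibrium: 94 - 7p = 5p - 14, so 108 = 12p and p* = 9, q* = 31.
Since 5 < 9, the ceiling is binding.
At p = 5: qd = 94 - 7·5 = 59 and qs = 5·5 - 14 = 11.
Shortage = qd - qs = 59 - 11 = 48.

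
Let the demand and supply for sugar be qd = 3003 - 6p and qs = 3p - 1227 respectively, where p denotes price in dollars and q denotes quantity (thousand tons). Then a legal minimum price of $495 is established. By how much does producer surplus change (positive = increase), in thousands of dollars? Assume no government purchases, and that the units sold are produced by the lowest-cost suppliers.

-2925

Equilibrium: 3003 - 6p = 3p - 1227, so 4230 = 9p and p* = 470, q* = 183.
The floor of 495 is above the equilibrium price 470, so it binds.
At p = 495: qd = 3003 - 6·495 = 33 and qs = 3·495 - 1227 = 258.
Producer surplus without the control is ½ · (470 - 409) · 183 = 5581.5.
With the floor, 33 units are sold at 495. The supply price at q = 33 is 420, so PS = ½ · [(495 - 409) + (495 - 420)] · 33 = 2656.5.
Change in producer surplus = 2656.5 - 5581.5 = -2925.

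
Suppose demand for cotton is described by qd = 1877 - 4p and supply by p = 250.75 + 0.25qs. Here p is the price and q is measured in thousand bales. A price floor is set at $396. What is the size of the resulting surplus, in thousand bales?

288

Rearranging supply gives qs = 4p - 1003. Without the control the market clears where 1877 - 4p = 4p - 1003, i.e. p* = 360 and q* = 437.
Because the floor (396) lies above the market-clearing price, it is binding.
At p = 396: qd = 1877 - 4·396 = 293 and qs = 4·396 - 1003 = 581.
Surplus = qs - qd = 581 - 293 = 288.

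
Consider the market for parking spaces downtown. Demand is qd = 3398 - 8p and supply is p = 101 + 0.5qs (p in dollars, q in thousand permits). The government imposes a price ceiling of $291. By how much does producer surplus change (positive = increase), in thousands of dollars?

-30981

Rearranging supply gives qs = 2p - 202. Setting quantity demanded equal to quantity supplied, 3398 - 8p = 2p - 202, gives p* = 360 and q* = 518.
Because the ceiling (291) lies below the market-clearing price, it is binding.
At p = 291: qd = 3398 - 8·291 = 1070 and qs = 2·291 - 202 = 380.
Producer surplus without the control is ½ · (360 - 101) · 518 = 67081.
With the ceiling, producers sell 380 units at 291, so PS = ½ · (291 - 101) · 380 = 36100.
Change in producer surplus = 36100 - 67081 = -30981.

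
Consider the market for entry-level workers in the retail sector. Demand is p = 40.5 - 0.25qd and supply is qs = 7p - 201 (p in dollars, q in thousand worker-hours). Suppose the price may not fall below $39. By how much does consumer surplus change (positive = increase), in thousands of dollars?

Rearranging demand gives qd = 162 - 4p. In a free market, 162 - 4p = 7p - 201 gives the equilibrium p* = 33, q* = 30.
Since 39 > 33, the floor is binding.
At p = 39: qd = 162 - 4·39 = 6 and qs = 7·39 - 201 = 72.
Consumer surplus without the control is ½ · (40.5 - 33) · 30 = 112.5.
With the floor, consumers buy 6 units at 39, so CS = ½ · (40.5 - 39) · 6 = 4.5.
Change in consumer surplus = 4.5 - 112.5 = -108.

-108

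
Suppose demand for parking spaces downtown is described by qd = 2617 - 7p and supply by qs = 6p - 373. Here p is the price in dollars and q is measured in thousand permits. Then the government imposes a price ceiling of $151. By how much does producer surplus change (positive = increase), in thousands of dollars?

Without the control the market clears where 2617 - 7p = 6p - 373, i.e. p* = 230 and q* = 1007.
Because the ceiling (151) lies below the market-clearing price, it is binding.
At p = 151: qd = 2617 - 7·151 = 1560 and qs = 6·151 - 373 = 533.
Producer surplus without the control is ½ · (230 - 373/6) · 1007 = 1014049/12.
With the ceiling, producers sell 533 units at 151, so PS = ½ · (151 - 373/6) · 533 = 284089/12.
Change in producer surplus = 284089/12 - 1014049/12 = -60830.

-60830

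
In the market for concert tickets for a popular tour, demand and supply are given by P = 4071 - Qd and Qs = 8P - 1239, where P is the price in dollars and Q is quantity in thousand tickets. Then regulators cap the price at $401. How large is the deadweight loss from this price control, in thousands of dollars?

Rearranging demand gives Qd = 4071 - P. Equilibrium: 4071 - P = 8P - 1239, so 5310 = 9P and P* = 590, Q* = 3481.
Because the ceiling (401) lies below the market-clearing price, it is binding.
At P = 401: Qd = 4071 - 401 = 3670 and Qs = 8·401 - 1239 = 1969.
Quantity traded falls to 1969. At Q = 1969 the demand price is 4071 - 1969 = 2102 and the supply price is (1239 + 1969)/8 = 401.
Deadweight loss = ½ · (2102 - 401) · (3481 - 1969) = ½ · 1701 · 1512 = 1285956.

1285956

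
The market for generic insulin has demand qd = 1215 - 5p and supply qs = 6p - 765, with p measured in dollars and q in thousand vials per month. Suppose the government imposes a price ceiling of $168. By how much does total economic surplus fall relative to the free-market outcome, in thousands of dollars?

950.4

In a free market, 1215 - 5p = 6p - 765 gives the equilibrium p* = 180, q* = 315.
Since 168 < 180, the ceiling is binding.
At p = 168: qd = 1215 - 5·168 = 375 and qs = 6·168 - 765 = 243.
Quantity traded falls to 243. At q = 243 the demand price is (1215 - 243)/5 = 194.4 and the supply price is (765 + 243)/6 = 168.
Deadweight loss = ½ · (194.4 - 168) · (315 - 243) = ½ · 26.4 · 72 = 950.4.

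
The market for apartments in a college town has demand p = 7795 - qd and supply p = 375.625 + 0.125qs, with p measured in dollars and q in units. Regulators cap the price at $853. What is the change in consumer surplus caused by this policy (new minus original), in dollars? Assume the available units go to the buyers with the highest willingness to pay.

Rearranging demand gives qd = 7795 - p; rearranging supply gives qs = 8p - 3005. Without the control the market clears where 7795 - p = 8p - 3005, i.e. p* = 1200 and q* = 6595.
The ceiling of 853 is below the equilibrium price 1200, so it binds.
At p = 853: qd = 7795 - 853 = 6942 and qs = 8·853 - 3005 = 3819.
Consumer surplus without the control is ½ · (7795 - 1200) · 6595 = 21747012.5.
With the ceiling, 3819 units are sold at 853 (assume they go to the highest-value buyers). The demand price at q = 3819 is 3976, so CS = ½ · [(7795 - 853) + (3976 - 853)] · 3819 = 19219117.5.
Change in consumer surplus = 19219117.5 - 21747012.5 = -2527895.

-2527895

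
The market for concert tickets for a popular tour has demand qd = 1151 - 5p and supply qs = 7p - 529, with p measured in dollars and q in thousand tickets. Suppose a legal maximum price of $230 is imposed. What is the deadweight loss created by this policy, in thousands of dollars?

Setting quantity demanded equal to quantity supplied, 1151 - 5p = 7p - 529, gives p* = 140 and q* = 451.
Since 230 is above p* = 140, the ceiling does not bind and the free-market outcome prevails.
Since the control does not bind, no trades are prevented and deadweight loss is zero.

0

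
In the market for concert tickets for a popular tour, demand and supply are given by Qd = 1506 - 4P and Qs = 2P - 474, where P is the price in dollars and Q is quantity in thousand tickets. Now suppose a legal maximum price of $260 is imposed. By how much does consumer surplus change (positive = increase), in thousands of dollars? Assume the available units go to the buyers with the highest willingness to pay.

Setting quantity demanded equal to quantity supplied, 1506 - 4P = 2P - 474, gives P* = 330 and Q* = 186.
Since 260 < 330, the ceiling is binding.
At P = 260: Qd = 1506 - 4·260 = 466 and Qs = 2·260 - 474 = 46.
Consumer surplus without the control is ½ · (376.5 - 330) · 186 = 4324.5.
With the ceiling, 46 units are sold at 260 (assume they go to the highest-value buyers). The demand price at Q = 46 is 365, so CS = ½ · [(376.5 - 260) + (365 - 260)] · 46 = 5094.5.
Change in consumer surplus = 5094.5 - 4324.5 = 770.

770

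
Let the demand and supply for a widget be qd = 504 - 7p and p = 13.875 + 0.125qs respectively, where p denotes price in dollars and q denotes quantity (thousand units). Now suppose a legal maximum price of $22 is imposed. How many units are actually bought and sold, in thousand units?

65

Rearranging supply gives qs = 8p - 111. Setting quantity demanded equal to quantity supplied, 504 - 7p = 8p - 111, gives p* = 41 and q* = 217.
The ceiling of 22 is below the equilibrium price 41, so it binds.
At p = 22: qd = 504 - 7·22 = 350 and qs = 8·22 - 111 = 65.
The quantity actually transacted is the short side, supply: 65.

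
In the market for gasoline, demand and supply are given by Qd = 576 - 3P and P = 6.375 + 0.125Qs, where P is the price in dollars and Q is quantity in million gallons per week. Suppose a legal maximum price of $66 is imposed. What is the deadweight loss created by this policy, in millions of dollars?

Rearranging supply gives Qs = 8P - 51. Without the control the market clears where 576 - 3P = 8P - 51, i.e. P* = 57 and Q* = 405.
Since 66 is above P* = 57, the ceiling does not bind and the free-market outcome prevails.
Since the control does not bind, no trades are prevented and deadweight loss is zero.

0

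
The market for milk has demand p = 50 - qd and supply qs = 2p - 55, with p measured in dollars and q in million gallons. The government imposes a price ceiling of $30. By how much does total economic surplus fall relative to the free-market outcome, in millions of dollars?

Rearranging demand gives qd = 50 - p. Setting quantity demanded equal to quantity supplied, 50 - p = 2p - 55, gives p* = 35 and q* = 15.
Because the ceiling (30) lies below the market-clearing price, it is binding.
At p = 30: qd = 50 - 30 = 20 and qs = 2·30 - 55 = 5.
Quantity traded falls to 5. At q = 5 the demand price is 50 - 5 = 45 and the supply price is (55 + 5)/2 = 30.
Deadweight loss = ½ · (45 - 30) · (15 - 5) = ½ · 15 · 10 = 75.

75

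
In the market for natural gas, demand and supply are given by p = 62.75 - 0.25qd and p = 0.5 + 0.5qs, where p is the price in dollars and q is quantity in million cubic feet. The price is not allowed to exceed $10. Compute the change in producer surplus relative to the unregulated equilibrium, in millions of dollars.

Rearranging demand gives qd = 251 - 4p; rearranging supply gives qs = 2p - 1. Without the control the market clears where 251 - 4p = 2p - 1, i.e. p* = 42 and q* = 83.
The ceiling of 10 is below the equilibrium price 42, so it binds.
At p = 10: qd = 251 - 4·10 = 211 and qs = 2·10 - 1 = 19.
Producer surplus without the control is ½ · (42 - 0.5) · 83 = 1722.25.
With the ceiling, producers sell 19 units at 10, so PS = ½ · (10 - 0.5) · 19 = 90.25.
Change in producer surplus = 90.25 - 1722.25 = -1632.

-1632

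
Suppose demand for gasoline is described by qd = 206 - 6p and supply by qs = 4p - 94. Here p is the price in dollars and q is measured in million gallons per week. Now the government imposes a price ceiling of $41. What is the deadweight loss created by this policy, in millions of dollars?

In a free market, 206 - 6p = 4p - 94 gives the equilibrium p* = 30, q* = 26.
Since 41 is above p* = 30, the ceiling does not bind and the free-market outcome prevails.
Since the control does not bind, no trades are prevented and deadweight loss is zero.

0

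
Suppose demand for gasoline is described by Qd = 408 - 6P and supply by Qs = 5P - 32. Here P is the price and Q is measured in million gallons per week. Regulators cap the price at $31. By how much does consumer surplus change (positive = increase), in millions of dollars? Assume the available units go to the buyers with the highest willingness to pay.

938.25

Equilibrium: 408 - 6P = 5P - 32, so 440 = 11P and P* = 40, Q* = 168.
The ceiling of 31 is below the equilibrium price 40, so it binds.
At P = 31: Qd = 408 - 6·31 = 222 and Qs = 5·31 - 32 = 123.
Consumer surplus without the control is ½ · (68 - 40) · 168 = 2352.
With the ceiling, 123 units are sold at 31 (assume they go to the highest-value buyers). The demand price at Q = 123 is 47.5, so CS = ½ · [(68 - 31) + (47.5 - 31)] · 123 = 3290.25.
Change in consumer surplus = 3290.25 - 2352 = 938.25.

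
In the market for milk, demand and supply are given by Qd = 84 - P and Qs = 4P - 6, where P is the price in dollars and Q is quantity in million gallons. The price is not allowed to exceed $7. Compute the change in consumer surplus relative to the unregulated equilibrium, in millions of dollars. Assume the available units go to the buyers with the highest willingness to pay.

-726

In a free market, 84 - P = 4P - 6 gives the equilibrium P* = 18, Q* = 66.
The ceiling of 7 is below the equilibrium price 18, so it binds.
At P = 7: Qd = 84 - 7 = 77 and Qs = 4·7 - 6 = 22.
Consumer surplus without the control is ½ · (84 - 18) · 66 = 2178.
With the ceiling, 22 units are sold at 7 (assume they go to the highest-value buyers). The demand price at Q = 22 is 62, so CS = ½ · [(84 - 7) + (62 - 7)] · 22 = 1452.
Change in consumer surplus = 1452 - 2178 = -726.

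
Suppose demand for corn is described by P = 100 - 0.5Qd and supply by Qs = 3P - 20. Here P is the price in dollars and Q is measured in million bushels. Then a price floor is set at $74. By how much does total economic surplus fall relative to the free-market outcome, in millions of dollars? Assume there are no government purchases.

Rearranging demand gives Qd = 200 - 2P. Setting quantity demanded equal to quantity supplied, 200 - 2P = 3P - 20, gives P* = 44 and Q* = 112.
The floor of 74 is above the equilibrium price 44, so it binds.
At P = 74: Qd = 200 - 2·74 = 52 and Qs = 3·74 - 20 = 202.
Quantity traded falls to 52. At Q = 52 the demand price is (200 - 52)/2 = 74 and the supply price is (20 + 52)/3 = 24.
Deadweight loss = ½ · (74 - 24) · (112 - 52) = ½ · 50 · 60 = 1500.

1500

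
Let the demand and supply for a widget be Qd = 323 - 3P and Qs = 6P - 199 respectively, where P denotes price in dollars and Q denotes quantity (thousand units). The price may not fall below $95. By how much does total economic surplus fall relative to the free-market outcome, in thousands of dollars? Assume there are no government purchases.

3080.25

Without the control the market clears where 323 - 3P = 6P - 199, i.e. P* = 58 and Q* = 149.
Since 95 > 58, the floor is binding.
At P = 95: Qd = 323 - 3·95 = 38 and Qs = 6·95 - 199 = 371.
Quantity traded falls to 38. At Q = 38 the demand price is (323 - 38)/3 = 95 and the supply price is (199 + 38)/6 = 39.5.
Deadweight loss = ½ · (95 - 39.5) · (149 - 38) = ½ · 55.5 · 111 = 3080.25.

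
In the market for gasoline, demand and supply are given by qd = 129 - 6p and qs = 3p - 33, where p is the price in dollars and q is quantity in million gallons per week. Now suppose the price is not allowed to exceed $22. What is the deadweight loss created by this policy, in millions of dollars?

Without the control the market clears where 129 - 6p = 3p - 33, i.e. p* = 18 and q* = 21.
The ceiling of 22 is above the equilibrium price 18, so it is not binding; the market clears at p* = 18, q* = 21.
Since the control does not bind, no trades are prevented and deadweight loss is zero.

0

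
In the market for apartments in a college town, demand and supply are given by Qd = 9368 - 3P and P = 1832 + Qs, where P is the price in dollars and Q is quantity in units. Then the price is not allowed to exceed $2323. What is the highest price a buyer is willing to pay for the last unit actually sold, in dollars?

Rearranging supply gives Qs = P - 1832. In a free market, 9368 - 3P = P - 1832 gives the equilibrium P* = 2800, Q* = 968.
The ceiling of 2323 is below the equilibrium price 2800, so it binds.
At P = 2323: Qd = 9368 - 3·2323 = 2399 and Qs = 2323 - 1832 = 491.
Only 491 units reach the market. On the demand curve, the marginal buyer's willingness to pay at Q = 491 is (9368 - 491)/3 = 2959.

2959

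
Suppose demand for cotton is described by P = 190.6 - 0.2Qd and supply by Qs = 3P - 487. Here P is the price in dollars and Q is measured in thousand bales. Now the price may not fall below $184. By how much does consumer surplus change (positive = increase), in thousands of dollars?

-172

Rearranging demand gives Qd = 953 - 5P. Without the control the market clears where 953 - 5P = 3P - 487, i.e. P* = 180 and Q* = 53.
The floor of 184 is above the equilibrium price 180, so it binds.
At P = 184: Qd = 953 - 5·184 = 33 and Qs = 3·184 - 487 = 65.
Consumer surplus without the control is ½ · (190.6 - 180) · 53 = 280.9.
With the floor, consumers buy 33 units at 184, so CS = ½ · (190.6 - 184) · 33 = 108.9.
Change in consumer surplus = 108.9 - 280.9 = -172.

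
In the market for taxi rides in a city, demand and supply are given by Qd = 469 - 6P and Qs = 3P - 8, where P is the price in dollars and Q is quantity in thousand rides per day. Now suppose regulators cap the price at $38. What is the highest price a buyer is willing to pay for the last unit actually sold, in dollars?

Equilibrium: 469 - 6P = 3P - 8, so 477 = 9P and P* = 53, Q* = 151.
Because the ceiling (38) lies below the market-clearing price, it is binding.
At P = 38: Qd = 469 - 6·38 = 241 and Qs = 3·38 - 8 = 106.
Only 106 units reach the market. On the demand curve, the marginal buyer's willingness to pay at Q = 106 is (469 - 106)/6 = 60.5.

60.5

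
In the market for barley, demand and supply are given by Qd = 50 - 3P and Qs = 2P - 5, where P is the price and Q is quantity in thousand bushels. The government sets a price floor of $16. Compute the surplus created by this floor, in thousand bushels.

25

Equilibrium: 50 - 3P = 2P - 5, so 55 = 5P and P* = 11, Q* = 17.
Because the floor (16) lies above the market-clearing price, it is binding.
At P = 16: Qd = 50 - 3·16 = 2 and Qs = 2·16 - 5 = 27.
Surplus = Qs - Qd = 27 - 2 = 25.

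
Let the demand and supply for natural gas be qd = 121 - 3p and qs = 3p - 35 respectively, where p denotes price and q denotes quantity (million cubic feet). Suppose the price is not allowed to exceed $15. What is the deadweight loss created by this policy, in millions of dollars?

Equilibrium: 121 - 3p = 3p - 35, so 156 = 6p and p* = 26, q* = 43.
Because the ceiling (15) lies below the market-clearing price, it is binding.
At p = 15: qd = 121 - 3·15 = 76 and qs = 3·15 - 35 = 10.
Quantity traded falls to 10. At q = 10 the demand price is (121 - 10)/3 = 37 and the supply price is (35 + 10)/3 = 15.
Deadweight loss = ½ · (37 - 15) · (43 - 10) = ½ · 22 · 33 = 363.

363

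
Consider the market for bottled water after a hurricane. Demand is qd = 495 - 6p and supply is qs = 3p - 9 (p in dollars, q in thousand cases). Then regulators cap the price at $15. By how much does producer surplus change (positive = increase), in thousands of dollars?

In a free market, 495 - 6p = 3p - 9 gives the equilibrium p* = 56, q* = 159.
The ceiling of 15 is below the equilibrium price 56, so it binds.
At p = 15: qd = 495 - 6·15 = 405 and qs = 3·15 - 9 = 36.
Producer surplus without the control is ½ · (56 - 3) · 159 = 4213.5.
With the ceiling, producers sell 36 units at 15, so PS = ½ · (15 - 3) · 36 = 216.
Change in producer surplus = 216 - 4213.5 = -3997.5.

-3997.5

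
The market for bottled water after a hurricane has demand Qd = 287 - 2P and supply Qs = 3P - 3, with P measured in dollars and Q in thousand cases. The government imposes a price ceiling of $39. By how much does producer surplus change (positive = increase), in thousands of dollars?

-2707.5

Without the control the market clears where 287 - 2P = 3P - 3, i.e. P* = 58 and Q* = 171.
The ceiling of 39 is below the equilibrium price 58, so it binds.
At P = 39: Qd = 287 - 2·39 = 209 and Qs = 3·39 - 3 = 114.
Producer surplus without the control is ½ · (58 - 1) · 171 = 4873.5.
With the ceiling, producers sell 114 units at 39, so PS = ½ · (39 - 1) · 114 = 2166.
Change in producer surplus = 2166 - 4873.5 = -2707.5.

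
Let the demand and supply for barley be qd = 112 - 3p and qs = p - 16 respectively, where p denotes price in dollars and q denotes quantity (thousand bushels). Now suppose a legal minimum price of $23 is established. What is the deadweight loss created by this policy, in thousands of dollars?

In a free market, 112 - 3p = p - 16 gives the equilibrium p* = 32, q* = 16.
Since 23 is below p* = 32, the floor does not bind and the free-market outcome prevails.
Since the control does not bind, no trades are prevented and deadweight loss is zero.

0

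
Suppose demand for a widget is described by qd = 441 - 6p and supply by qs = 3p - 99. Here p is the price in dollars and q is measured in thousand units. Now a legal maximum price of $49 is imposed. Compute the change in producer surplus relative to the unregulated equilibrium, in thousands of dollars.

-709.5

In a free market, 441 - 6p = 3p - 99 gives the equilibrium p* = 60, q* = 81.
Because the ceiling (49) lies below the market-clearing price, it is binding.
At p = 49: qd = 441 - 6·49 = 147 and qs = 3·49 - 99 = 48.
Producer surplus without the control is ½ · (60 - 33) · 81 = 1093.5.
With the ceiling, producers sell 48 units at 49, so PS = ½ · (49 - 33) · 48 = 384.
Change in producer surplus = 384 - 1093.5 = -709.5.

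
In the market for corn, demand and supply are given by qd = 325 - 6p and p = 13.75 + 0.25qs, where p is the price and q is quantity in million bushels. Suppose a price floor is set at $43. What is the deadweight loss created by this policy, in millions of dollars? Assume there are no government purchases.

Rearranging supply gives qs = 4p - 55. Setting quantity demanded equal to quantity supplied, 325 - 6p = 4p - 55, gives p* = 38 and q* = 97.
Because the floor (43) lies above the market-clearing price, it is binding.
At p = 43: qd = 325 - 6·43 = 67 and qs = 4·43 - 55 = 117.
Quantity traded falls to 67. At q = 67 the demand price is (325 - 67)/6 = 43 and the supply price is (55 + 67)/4 = 30.5.
Deadweight loss = ½ · (43 - 30.5) · (97 - 67) = ½ · 12.5 · 30 = 187.5.

187.5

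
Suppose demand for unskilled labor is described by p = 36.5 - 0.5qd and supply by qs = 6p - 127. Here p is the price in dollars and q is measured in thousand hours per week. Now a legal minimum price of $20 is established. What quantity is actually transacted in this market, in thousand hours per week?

Rearranging demand gives qd = 73 - 2p. In a free market, 73 - 2p = 6p - 127 gives the equilibrium p* = 25, q* = 23.
Since 20 is below p* = 25, the floor does not bind and the free-market outcome prevails.

23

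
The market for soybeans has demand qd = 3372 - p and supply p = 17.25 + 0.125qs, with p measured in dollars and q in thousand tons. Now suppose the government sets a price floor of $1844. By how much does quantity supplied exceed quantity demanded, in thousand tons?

13086

Rearranging supply gives qs = 8p - 138. Equilibrium: 3372 - p = 8p - 138, so 3510 = 9p and p* = 390, q* = 2982.
Since 1844 > 390, the floor is binding.
At p = 1844: qd = 3372 - 1844 = 1528 and qs = 8·1844 - 138 = 14614.
Surplus = qs - qd = 14614 - 1528 = 13086.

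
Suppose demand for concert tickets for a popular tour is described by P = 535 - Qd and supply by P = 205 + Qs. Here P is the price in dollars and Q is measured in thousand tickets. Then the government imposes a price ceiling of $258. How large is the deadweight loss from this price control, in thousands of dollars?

12544

Rearranging demand gives Qd = 535 - P; rearranging supply gives Qs = P - 205. Without the control the market clears where 535 - P = P - 205, i.e. P* = 370 and Q* = 165.
Because the ceiling (258) lies below the market-clearing price, it is binding.
At P = 258: Qd = 535 - 258 = 277 and Qs = 258 - 205 = 53.
Quantity traded falls to 53. At Q = 53 the demand price is 535 - 53 = 482 and the supply price is 205 + 53 = 258.
Deadweight loss = ½ · (482 - 258) · (165 - 53) = ½ · 224 · 112 = 12544.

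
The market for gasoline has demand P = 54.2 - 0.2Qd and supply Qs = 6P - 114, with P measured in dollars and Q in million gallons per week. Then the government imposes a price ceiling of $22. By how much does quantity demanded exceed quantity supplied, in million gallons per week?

Rearranging demand gives Qd = 271 - 5P. Equilibrium: 271 - 5P = 6P - 114, so 385 = 11P and P* = 35, Q* = 96.
Because the ceiling (22) lies below the market-clearing price, it is binding.
At P = 22: Qd = 271 - 5·22 = 161 and Qs = 6·22 - 114 = 18.
Shortage = Qd - Qs = 161 - 18 = 143.

143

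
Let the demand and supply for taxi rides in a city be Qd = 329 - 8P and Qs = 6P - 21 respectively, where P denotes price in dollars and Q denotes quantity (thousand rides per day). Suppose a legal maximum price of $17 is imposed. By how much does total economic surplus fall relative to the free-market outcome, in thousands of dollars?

336

Setting quantity demanded equal to quantity supplied, 329 - 8P = 6P - 21, gives P* = 25 and Q* = 129.
Because the ceiling (17) lies below the market-clearing price, it is binding.
At P = 17: Qd = 329 - 8·17 = 193 and Qs = 6·17 - 21 = 81.
Quantity traded falls to 81. At Q = 81 the demand price is (329 - 81)/8 = 31 and the supply price is (21 + 81)/6 = 17.
Deadweight loss = ½ · (31 - 17) · (129 - 81) = ½ · 14 · 48 = 336.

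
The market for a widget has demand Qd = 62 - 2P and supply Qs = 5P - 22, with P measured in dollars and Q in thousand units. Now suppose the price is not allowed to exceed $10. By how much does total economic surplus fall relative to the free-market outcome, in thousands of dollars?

In a free market, 62 - 2P = 5P - 22 gives the equilibrium P* = 12, Q* = 38.
Since 10 < 12, the ceiling is binding.
At P = 10: Qd = 62 - 2·10 = 42 and Qs = 5·10 - 22 = 28.
Quantity traded falls to 28. At Q = 28 the demand price is (62 - 28)/2 = 17 and the supply price is (22 + 28)/5 = 10.
Deadweight loss = ½ · (17 - 10) · (38 - 28) = ½ · 7 · 10 = 35.

35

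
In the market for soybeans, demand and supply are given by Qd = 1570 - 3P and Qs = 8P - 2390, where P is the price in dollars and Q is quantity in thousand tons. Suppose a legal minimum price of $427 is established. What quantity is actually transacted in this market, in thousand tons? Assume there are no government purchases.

289

Setting quantity demanded equal to quantity supplied, 1570 - 3P = 8P - 2390, gives P* = 360 and Q* = 490.
Because the floor (427) lies above the market-clearing price, it is binding.
At P = 427: Qd = 1570 - 3·427 = 289 and Qs = 8·427 - 2390 = 1026.
The quantity actually transacted is the short side, demand: 289.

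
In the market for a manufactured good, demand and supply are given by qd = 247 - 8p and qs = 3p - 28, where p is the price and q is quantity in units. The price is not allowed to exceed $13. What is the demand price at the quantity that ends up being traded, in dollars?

29.5

Equilibrium: 247 - 8p = 3p - 28, so 275 = 11p and p* = 25, q* = 47.
Because the ceiling (13) lies below the market-clearing price, it is binding.
At p = 13: qd = 247 - 8·13 = 143 and qs = 3·13 - 28 = 11.
Only 11 units reach the market. On the demand curve, the marginal buyer's willingness to pay at q = 11 is (247 - 11)/8 = 29.5.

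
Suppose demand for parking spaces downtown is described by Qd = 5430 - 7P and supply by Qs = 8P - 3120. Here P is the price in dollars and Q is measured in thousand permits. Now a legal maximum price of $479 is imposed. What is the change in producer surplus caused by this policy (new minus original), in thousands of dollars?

-97916

Setting quantity demanded equal to quantity supplied, 5430 - 7P = 8P - 3120, gives P* = 570 and Q* = 1440.
Because the ceiling (479) lies below the market-clearing price, it is binding.
At P = 479: Qd = 5430 - 7·479 = 2077 and Qs = 8·479 - 3120 = 712.
Producer surplus without the control is ½ · (570 - 390) · 1440 = 129600.
With the ceiling, producers sell 712 units at 479, so PS = ½ · (479 - 390) · 712 = 31684.
Change in producer surplus = 31684 - 129600 = -97916.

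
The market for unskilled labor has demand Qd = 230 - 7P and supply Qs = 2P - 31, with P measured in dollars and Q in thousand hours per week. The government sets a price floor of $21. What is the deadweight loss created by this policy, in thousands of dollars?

0

Without the control the market clears where 230 - 7P = 2P - 31, i.e. P* = 29 and Q* = 27.
The floor of 21 is below the equilibrium price 29, so it is not binding; the market clears at P* = 29, Q* = 27.
Since the control does not bind, no trades are prevented and deadweight loss is zero.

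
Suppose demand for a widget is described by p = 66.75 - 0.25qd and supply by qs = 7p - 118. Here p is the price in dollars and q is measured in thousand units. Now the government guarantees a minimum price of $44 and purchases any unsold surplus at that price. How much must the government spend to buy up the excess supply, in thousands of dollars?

Rearranging demand gives qd = 267 - 4p. Equilibrium: 267 - 4p = 7p - 118, so 385 = 11p and p* = 35, q* = 127.
The floor of 44 is above the equilibrium price 35, so it binds.
At p = 44: qd = 267 - 4·44 = 91 and qs = 7·44 - 118 = 190.
Surplus = qs - qd = 99.
Government expenditure = surplus × support price = 99 × 44 = 4356.

4356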